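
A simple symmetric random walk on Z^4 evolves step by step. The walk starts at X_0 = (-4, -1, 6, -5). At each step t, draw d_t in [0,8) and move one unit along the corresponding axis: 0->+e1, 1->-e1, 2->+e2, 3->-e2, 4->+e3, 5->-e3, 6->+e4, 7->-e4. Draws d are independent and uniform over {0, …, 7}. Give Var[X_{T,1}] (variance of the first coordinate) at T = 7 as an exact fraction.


Outcome values over d=0..7: [1, -1, 0, 0, 0, 0, 0, 0]
Σy = 0, Σy² = 2, M = 8
μ = 0/8 = 0,  σ² = 2/8 − (0)² = 1/4
Independent increments: Var[X_7] = 7·σ² = 7·(1/4) = 7/4

7/4


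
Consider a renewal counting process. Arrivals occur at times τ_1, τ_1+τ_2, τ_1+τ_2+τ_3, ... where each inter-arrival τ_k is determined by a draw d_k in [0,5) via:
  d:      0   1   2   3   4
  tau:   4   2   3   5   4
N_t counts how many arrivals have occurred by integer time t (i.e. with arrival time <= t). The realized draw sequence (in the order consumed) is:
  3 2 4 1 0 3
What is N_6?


draw d_1=3: τ_1=5, arrival time A_1=5
draw d_2=2: τ_2=3, arrival time A_2=8
draw d_3=4: τ_3=4, arrival time A_3=12
draw d_4=1: τ_4=2, arrival time A_4=14
draw d_5=0: τ_5=4, arrival time A_5=18
draw d_6=3: τ_6=5, arrival time A_6=23
N_t over t=0..6: 0:0 1:0 2:0 3:0 4:0 5:1 6:1

1


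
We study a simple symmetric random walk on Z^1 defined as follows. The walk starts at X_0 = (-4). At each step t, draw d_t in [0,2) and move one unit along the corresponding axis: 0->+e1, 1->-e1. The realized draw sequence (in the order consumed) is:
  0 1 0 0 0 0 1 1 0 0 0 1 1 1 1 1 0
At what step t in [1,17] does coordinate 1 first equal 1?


11

t=0: X=(-4), d=0 → +e1, X_1=(-3)
t=1: X=(-3), d=1 → -e1, X_2=(-4)
t=2: X=(-4), d=0 → +e1, X_3=(-3)
t=3: X=(-3), d=0 → +e1, X_4=(-2)
t=4: X=(-2), d=0 → +e1, X_5=(-1)
t=5: X=(-1), d=0 → +e1, X_6=(0)
t=6: X=(0), d=1 → -e1, X_7=(-1)
t=7: X=(-1), d=1 → -e1, X_8=(-2)
t=8: X=(-2), d=0 → +e1, X_9=(-1)
t=9: X=(-1), d=0 → +e1, X_10=(0)
t=10: X=(0), d=0 → +e1, X_11=(1)
t=11: X=(1), d=1 → -e1, X_12=(0)
t=12: X=(0), d=1 → -e1, X_13=(-1)
t=13: X=(-1), d=1 → -e1, X_14=(-2)
t=14: X=(-2), d=1 → -e1, X_15=(-3)
t=15: X=(-3), d=1 → -e1, X_16=(-4)
t=16: X=(-4), d=0 → +e1, X_17=(-3)


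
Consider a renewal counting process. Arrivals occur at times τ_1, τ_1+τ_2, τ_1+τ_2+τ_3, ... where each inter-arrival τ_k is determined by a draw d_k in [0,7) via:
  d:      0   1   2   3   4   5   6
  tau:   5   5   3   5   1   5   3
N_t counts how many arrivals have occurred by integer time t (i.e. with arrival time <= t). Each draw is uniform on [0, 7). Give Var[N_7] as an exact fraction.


Inter-arrival values over d=0..6: [5, 5, 3, 5, 1, 5, 3]
Each d has probability 1/7, so the pmf of τ is: f(1) = 1/7, f(3) = 2/7, f(5) = 4/7
Let p_n(j) = P(N_n = j), with p_0 = [1]. Condition on τ_1: p_n(0) = P(τ > n), and for j >= 1, p_n(j) = Σ_{k<=n} f(k)·p_{n−k}(j−1)
p_1 = [6/7, 1/7]  (j = 0..1)
p_2 = [6/7, 6/49, 1/49]  (j = 0..2)
p_3 = [4/7, 20/49, 6/343, 1/343]  (j = 0..3)
p_4 = [4/7, 16/49, 34/343, 6/2401, 1/2401]  (j = 0..4)
p_5 = [0, 44/49, 4/49, 48/2401, 6/16807, 1/16807]  (j = 0..5)
p_6 = [0, 32/49, 16/49, 40/2401, 62/16807, 6/117649, 1/117649]  (j = 0..6)
p_7 = [0, 32/49, 88/343, 208/2401, 52/16807, 76/117649, 6/823543, 1/823543]  (j = 0..7)
E[N_7] = Σ j·p_7(j) = 1187327/823543;  E[N_7²] = Σ j²·p_7(j) = 2079405/823543
Var[N_7] = 2079405/823543 − (1187327/823543)² = 302734026986/678223072849

302734026986/678223072849


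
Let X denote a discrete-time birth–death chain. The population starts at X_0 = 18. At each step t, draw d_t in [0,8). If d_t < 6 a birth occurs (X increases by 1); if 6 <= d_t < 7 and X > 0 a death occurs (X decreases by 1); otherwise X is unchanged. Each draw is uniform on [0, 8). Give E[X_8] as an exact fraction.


23

X can drop by at most 1 per step and X_0 = 18 > T = 8, so X_t >= 18 − t >= 10 > 0 for every t <= 8: the floor at 0 (the 'and X > 0' condition) never binds. Hence X_8 = X_0 + Σ_{t<8} Y_t with i.i.d. increments Y_t = y(d_t) ∈ {+1, −1, 0}.
Outcome values over d=0..7: [1, 1, 1, 1, 1, 1, -1, 0]
Σy = 5, Σy² = 7, M = 8
μ = 5/8 = 5/8,  σ² = 7/8 − (5/8)² = 31/64
E[X_8] = 18 + 8·(5/8) = 23


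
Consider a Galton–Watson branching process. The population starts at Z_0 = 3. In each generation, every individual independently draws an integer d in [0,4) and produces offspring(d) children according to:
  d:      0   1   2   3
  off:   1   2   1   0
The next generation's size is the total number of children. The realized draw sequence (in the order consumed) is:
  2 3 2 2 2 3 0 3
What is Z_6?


gen 0: Z_0=3, draws=[2, 3, 2], offspring=[1, 0, 1], Z_1=2
gen 1: Z_1=2, draws=[2, 2], offspring=[1, 1], Z_2=2
gen 2: Z_2=2, draws=[3, 0], offspring=[0, 1], Z_3=1
gen 3: Z_3=1, draws=[3], offspring=[0], Z_4=0
gen 4: Z_4=0, draws=[], offspring=[], Z_5=0
gen 5: Z_5=0, draws=[], offspring=[], Z_6=0

0


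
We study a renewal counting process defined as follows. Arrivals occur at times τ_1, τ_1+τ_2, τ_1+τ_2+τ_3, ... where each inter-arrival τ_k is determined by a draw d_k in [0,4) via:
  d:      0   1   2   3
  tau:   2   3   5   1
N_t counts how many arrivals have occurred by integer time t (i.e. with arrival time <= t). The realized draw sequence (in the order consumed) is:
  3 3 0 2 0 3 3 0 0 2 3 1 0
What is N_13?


7

draw d_1=3: τ_1=1, arrival time A_1=1
draw d_2=3: τ_2=1, arrival time A_2=2
draw d_3=0: τ_3=2, arrival time A_3=4
draw d_4=2: τ_4=5, arrival time A_4=9
draw d_5=0: τ_5=2, arrival time A_5=11
draw d_6=3: τ_6=1, arrival time A_6=12
draw d_7=3: τ_7=1, arrival time A_7=13
draw d_8=0: τ_8=2, arrival time A_8=15
draw d_9=0: τ_9=2, arrival time A_9=17
draw d_10=2: τ_10=5, arrival time A_10=22
draw d_11=3: τ_11=1, arrival time A_11=23
draw d_12=1: τ_12=3, arrival time A_12=26
draw d_13=0: τ_13=2, arrival time A_13=28
N_t over t=0..13: 0:0 1:1 2:2 3:2 4:3 5:3 6:3 7:3 8:3 9:4 10:4 11:5 12:6 13:7


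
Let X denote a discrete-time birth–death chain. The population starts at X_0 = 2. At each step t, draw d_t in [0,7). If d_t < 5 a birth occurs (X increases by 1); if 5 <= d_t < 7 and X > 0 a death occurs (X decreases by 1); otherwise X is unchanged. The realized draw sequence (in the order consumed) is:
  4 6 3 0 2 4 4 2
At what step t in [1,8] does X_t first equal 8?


t=0: X=2, d=4 → birth, X_1=3
t=1: X=3, d=6 → death, X_2=2
t=2: X=2, d=3 → birth, X_3=3
t=3: X=3, d=0 → birth, X_4=4
t=4: X=4, d=2 → birth, X_5=5
t=5: X=5, d=4 → birth, X_6=6
t=6: X=6, d=4 → birth, X_7=7
t=7: X=7, d=2 → birth, X_8=8

8


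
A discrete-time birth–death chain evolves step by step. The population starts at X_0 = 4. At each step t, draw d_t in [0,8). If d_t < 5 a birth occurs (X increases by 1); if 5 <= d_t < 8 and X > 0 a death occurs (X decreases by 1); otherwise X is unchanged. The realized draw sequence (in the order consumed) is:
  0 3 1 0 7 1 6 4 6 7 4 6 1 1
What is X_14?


8

t=0: X=4, d=0 → birth, X_1=5
t=1: X=5, d=3 → birth, X_2=6
t=2: X=6, d=1 → birth, X_3=7
t=3: X=7, d=0 → birth, X_4=8
t=4: X=8, d=7 → death, X_5=7
t=5: X=7, d=1 → birth, X_6=8
t=6: X=8, d=6 → death, X_7=7
t=7: X=7, d=4 → birth, X_8=8
t=8: X=8, d=6 → death, X_9=7
t=9: X=7, d=7 → death, X_10=6
t=10: X=6, d=4 → birth, X_11=7
t=11: X=7, d=6 → death, X_12=6
t=12: X=6, d=1 → birth, X_13=7
t=13: X=7, d=1 → birth, X_14=8


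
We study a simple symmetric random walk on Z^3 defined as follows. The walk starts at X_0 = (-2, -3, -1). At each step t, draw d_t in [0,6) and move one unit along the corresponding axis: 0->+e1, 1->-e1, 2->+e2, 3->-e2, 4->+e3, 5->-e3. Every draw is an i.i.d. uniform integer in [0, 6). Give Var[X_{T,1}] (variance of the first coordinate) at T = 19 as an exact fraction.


Outcome values over d=0..5: [1, -1, 0, 0, 0, 0]
Σy = 0, Σy² = 2, M = 6
μ = 0/6 = 0,  σ² = 2/6 − (0)² = 1/3
Independent increments: Var[X_19] = 19·σ² = 19·(1/3) = 19/3

19/3


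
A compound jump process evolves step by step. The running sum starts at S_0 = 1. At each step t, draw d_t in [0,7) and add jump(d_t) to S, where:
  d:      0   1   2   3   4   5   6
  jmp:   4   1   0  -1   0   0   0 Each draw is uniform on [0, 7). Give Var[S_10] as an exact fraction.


Outcome values over d=0..6: [4, 1, 0, -1, 0, 0, 0]
Σy = 4, Σy² = 18, M = 7
μ = 4/7 = 4/7,  σ² = 18/7 − (4/7)² = 110/49
Independent increments: Var[S_10] = 10·σ² = 10·(110/49) = 1100/49

1100/49


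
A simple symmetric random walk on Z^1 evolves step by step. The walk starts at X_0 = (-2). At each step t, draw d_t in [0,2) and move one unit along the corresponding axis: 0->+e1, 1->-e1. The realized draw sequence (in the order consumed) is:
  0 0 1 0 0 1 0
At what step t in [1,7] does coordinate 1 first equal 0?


2

t=0: X=(-2), d=0 → +e1, X_1=(-1)
t=1: X=(-1), d=0 → +e1, X_2=(0)
t=2: X=(0), d=1 → -e1, X_3=(-1)
t=3: X=(-1), d=0 → +e1, X_4=(0)
t=4: X=(0), d=0 → +e1, X_5=(1)
t=5: X=(1), d=1 → -e1, X_6=(0)
t=6: X=(0), d=0 → +e1, X_7=(1)


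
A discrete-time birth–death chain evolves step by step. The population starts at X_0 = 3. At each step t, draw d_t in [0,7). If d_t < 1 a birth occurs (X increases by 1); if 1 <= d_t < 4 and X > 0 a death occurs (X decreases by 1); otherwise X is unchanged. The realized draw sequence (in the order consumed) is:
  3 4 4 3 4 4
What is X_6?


1

t=0: X=3, d=3 → death, X_1=2
t=1: X=2, d=4 → hold, X_2=2
t=2: X=2, d=4 → hold, X_3=2
t=3: X=2, d=3 → death, X_4=1
t=4: X=1, d=4 → hold, X_5=1
t=5: X=1, d=4 → hold, X_6=1


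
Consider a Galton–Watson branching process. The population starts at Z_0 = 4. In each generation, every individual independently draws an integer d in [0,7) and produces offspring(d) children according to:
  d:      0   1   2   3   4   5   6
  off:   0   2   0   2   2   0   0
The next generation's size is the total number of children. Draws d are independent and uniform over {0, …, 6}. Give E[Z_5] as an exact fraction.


Outcome values over d=0..6: [0, 2, 0, 2, 2, 0, 0]
Σy = 6, Σy² = 12, M = 7
μ = 6/7 = 6/7,  σ² = 12/7 − (6/7)² = 48/49
E[Z_0] = 4
E[Z_1] = 6/7·E[Z_0] = 24/7
E[Z_2] = 6/7·E[Z_1] = 144/49
E[Z_3] = 6/7·E[Z_2] = 864/343
E[Z_4] = 6/7·E[Z_3] = 5184/2401
E[Z_5] = 6/7·E[Z_4] = 31104/16807

31104/16807


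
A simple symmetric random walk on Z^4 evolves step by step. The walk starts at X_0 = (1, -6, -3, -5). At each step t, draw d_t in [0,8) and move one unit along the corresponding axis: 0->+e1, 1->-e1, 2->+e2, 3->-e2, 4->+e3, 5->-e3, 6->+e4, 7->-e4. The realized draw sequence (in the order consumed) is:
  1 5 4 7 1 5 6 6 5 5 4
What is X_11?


t=0: X=(1, -6, -3, -5), d=1 → -e1, X_1=(0, -6, -3, -5)
t=1: X=(0, -6, -3, -5), d=5 → -e3, X_2=(0, -6, -4, -5)
t=2: X=(0, -6, -4, -5), d=4 → +e3, X_3=(0, -6, -3, -5)
t=3: X=(0, -6, -3, -5), d=7 → -e4, X_4=(0, -6, -3, -6)
t=4: X=(0, -6, -3, -6), d=1 → -e1, X_5=(-1, -6, -3, -6)
t=5: X=(-1, -6, -3, -6), d=5 → -e3, X_6=(-1, -6, -4, -6)
t=6: X=(-1, -6, -4, -6), d=6 → +e4, X_7=(-1, -6, -4, -5)
t=7: X=(-1, -6, -4, -5), d=6 → +e4, X_8=(-1, -6, -4, -4)
t=8: X=(-1, -6, -4, -4), d=5 → -e3, X_9=(-1, -6, -5, -4)
t=9: X=(-1, -6, -5, -4), d=5 → -e3, X_10=(-1, -6, -6, -4)
t=10: X=(-1, -6, -6, -4), d=4 → +e3, X_11=(-1, -6, -5, -4)

(-1, -6, -5, -4)


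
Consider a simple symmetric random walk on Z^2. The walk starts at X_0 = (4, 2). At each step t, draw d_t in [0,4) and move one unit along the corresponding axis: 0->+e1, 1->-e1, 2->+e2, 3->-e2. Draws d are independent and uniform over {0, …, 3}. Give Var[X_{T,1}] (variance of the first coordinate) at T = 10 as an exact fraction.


5

Outcome values over d=0..3: [1, -1, 0, 0]
Σy = 0, Σy² = 2, M = 4
μ = 0/4 = 0,  σ² = 2/4 − (0)² = 1/2
Independent increments: Var[X_10] = 10·σ² = 10·(1/2) = 5


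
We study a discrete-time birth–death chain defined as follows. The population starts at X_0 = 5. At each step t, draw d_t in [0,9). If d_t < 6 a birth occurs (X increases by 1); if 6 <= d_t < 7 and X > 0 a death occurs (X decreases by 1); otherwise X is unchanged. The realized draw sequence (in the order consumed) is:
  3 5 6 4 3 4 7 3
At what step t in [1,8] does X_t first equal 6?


1

t=0: X=5, d=3 → birth, X_1=6
t=1: X=6, d=5 → birth, X_2=7
t=2: X=7, d=6 → death, X_3=6
t=3: X=6, d=4 → birth, X_4=7
t=4: X=7, d=3 → birth, X_5=8
t=5: X=8, d=4 → birth, X_6=9
t=6: X=9, d=7 → hold, X_7=9
t=7: X=9, d=3 → birth, X_8=10


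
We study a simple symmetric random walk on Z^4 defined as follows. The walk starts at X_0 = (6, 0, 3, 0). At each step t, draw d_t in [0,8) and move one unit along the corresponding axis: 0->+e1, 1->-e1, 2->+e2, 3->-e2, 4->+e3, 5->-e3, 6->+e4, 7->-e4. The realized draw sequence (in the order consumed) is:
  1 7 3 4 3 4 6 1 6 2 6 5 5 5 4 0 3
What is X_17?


(5, -2, 3, 2)

t=0: X=(6, 0, 3, 0), d=1 → -e1, X_1=(5, 0, 3, 0)
t=1: X=(5, 0, 3, 0), d=7 → -e4, X_2=(5, 0, 3, -1)
t=2: X=(5, 0, 3, -1), d=3 → -e2, X_3=(5, -1, 3, -1)
t=3: X=(5, -1, 3, -1), d=4 → +e3, X_4=(5, -1, 4, -1)
t=4: X=(5, -1, 4, -1), d=3 → -e2, X_5=(5, -2, 4, -1)
t=5: X=(5, -2, 4, -1), d=4 → +e3, X_6=(5, -2, 5, -1)
t=6: X=(5, -2, 5, -1), d=6 → +e4, X_7=(5, -2, 5, 0)
t=7: X=(5, -2, 5, 0), d=1 → -e1, X_8=(4, -2, 5, 0)
t=8: X=(4, -2, 5, 0), d=6 → +e4, X_9=(4, -2, 5, 1)
t=9: X=(4, -2, 5, 1), d=2 → +e2, X_10=(4, -1, 5, 1)
t=10: X=(4, -1, 5, 1), d=6 → +e4, X_11=(4, -1, 5, 2)
t=11: X=(4, -1, 5, 2), d=5 → -e3, X_12=(4, -1, 4, 2)
t=12: X=(4, -1, 4, 2), d=5 → -e3, X_13=(4, -1, 3, 2)
t=13: X=(4, -1, 3, 2), d=5 → -e3, X_14=(4, -1, 2, 2)
t=14: X=(4, -1, 2, 2), d=4 → +e3, X_15=(4, -1, 3, 2)
t=15: X=(4, -1, 3, 2), d=0 → +e1, X_16=(5, -1, 3, 2)
t=16: X=(5, -1, 3, 2), d=3 → -e2, X_17=(5, -2, 3, 2)


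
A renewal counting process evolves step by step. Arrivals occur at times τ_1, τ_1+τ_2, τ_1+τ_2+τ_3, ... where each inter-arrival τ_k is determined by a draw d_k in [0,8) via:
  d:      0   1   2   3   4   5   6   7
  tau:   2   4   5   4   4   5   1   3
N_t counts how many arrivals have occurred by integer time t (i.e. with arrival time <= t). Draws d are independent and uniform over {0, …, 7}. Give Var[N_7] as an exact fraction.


2140870721743/4398046511104

Inter-arrival values over d=0..7: [2, 4, 5, 4, 4, 5, 1, 3]
Each d has probability 1/8, so the pmf of τ is: f(1) = 1/8, f(2) = 1/8, f(3) = 1/8, f(4) = 3/8, f(5) = 1/4
Let p_n(j) = P(N_n = j), with p_0 = [1]. Condition on τ_1: p_n(0) = P(τ > n), and for j >= 1, p_n(j) = Σ_{k<=n} f(k)·p_{n−k}(j−1)
p_1 = [7/8, 1/8]  (j = 0..1)
p_2 = [3/4, 15/64, 1/64]  (j = 0..2)
p_3 = [5/8, 21/64, 23/512, 1/512]  (j = 0..3)
p_4 = [1/4, 21/32, 11/128, 31/4096, 1/4096]  (j = 0..4)
p_5 = [0, 25/32, 51/256, 75/4096, 39/32768, 1/32768]  (j = 0..5)
p_6 = [0, 39/64, 87/256, 193/4096, 57/16384, 47/262144, 1/262144]  (j = 0..6)
p_7 = [0, 29/64, 7/16, 405/4096, 323/32768, 161/262144, 55/2097152, 1/2097152]  (j = 0..7)
E[N_7] = Σ j·p_7(j) = 3496825/2097152;  E[N_7²] = Σ j²·p_7(j) = 6851509/2097152
Var[N_7] = 6851509/2097152 − (3496825/2097152)² = 2140870721743/4398046511104


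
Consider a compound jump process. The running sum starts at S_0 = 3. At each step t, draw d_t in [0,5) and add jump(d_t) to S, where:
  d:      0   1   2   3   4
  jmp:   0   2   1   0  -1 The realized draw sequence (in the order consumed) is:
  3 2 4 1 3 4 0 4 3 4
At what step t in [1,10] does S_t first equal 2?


t=0: S=3, d=3, jump=0, S_1=3
t=1: S=3, d=2, jump=1, S_2=4
t=2: S=4, d=4, jump=-1, S_3=3
t=3: S=3, d=1, jump=2, S_4=5
t=4: S=5, d=3, jump=0, S_5=5
t=5: S=5, d=4, jump=-1, S_6=4
t=6: S=4, d=0, jump=0, S_7=4
t=7: S=4, d=4, jump=-1, S_8=3
t=8: S=3, d=3, jump=0, S_9=3
t=9: S=3, d=4, jump=-1, S_10=2

10


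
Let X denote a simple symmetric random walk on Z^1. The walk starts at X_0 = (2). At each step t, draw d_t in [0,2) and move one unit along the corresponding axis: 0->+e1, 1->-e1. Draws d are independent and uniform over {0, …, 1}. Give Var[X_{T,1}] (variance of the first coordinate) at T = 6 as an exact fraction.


Outcome values over d=0..1: [1, -1]
Σy = 0, Σy² = 2, M = 2
μ = 0/2 = 0,  σ² = 2/2 − (0)² = 1
Independent increments: Var[X_6] = 6·σ² = 6·(1) = 6

6


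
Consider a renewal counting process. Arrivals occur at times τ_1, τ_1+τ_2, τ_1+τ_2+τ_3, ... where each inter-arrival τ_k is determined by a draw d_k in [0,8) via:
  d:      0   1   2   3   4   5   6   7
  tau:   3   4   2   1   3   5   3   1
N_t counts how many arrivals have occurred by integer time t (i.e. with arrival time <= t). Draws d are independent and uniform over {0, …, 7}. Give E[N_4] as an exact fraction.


319/256

Inter-arrival values over d=0..7: [3, 4, 2, 1, 3, 5, 3, 1]
Each d has probability 1/8, so the pmf of τ is: f(1) = 1/4, f(2) = 1/8, f(3) = 3/8, f(4) = 1/8, f(5) = 1/8
Renewal equation for m(n) = E[N_n]: condition on τ_1 = k (if k <= n, one arrival plus a fresh copy on the remaining n−k steps): m(n) = F(n) + Σ_{k<=n} f(k)·m(n−k), where F(n) = P(τ <= n) and m(0) = 0
m(1) = F(1) = 1/4
m(2) = F(2) + f(1)·m(1) = 3/8 + 1/4·1/4 = 7/16
m(3) = F(3) + f(1)·m(2) + f(2)·m(1) = 3/4 + 1/4·7/16 + 1/8·1/4 = 57/64
m(4) = F(4) + f(1)·m(3) + f(2)·m(2) + f(3)·m(1) = 7/8 + 1/4·57/64 + 1/8·7/16 + 3/8·1/4 = 319/256
E[N_4] = m(4) = 319/256


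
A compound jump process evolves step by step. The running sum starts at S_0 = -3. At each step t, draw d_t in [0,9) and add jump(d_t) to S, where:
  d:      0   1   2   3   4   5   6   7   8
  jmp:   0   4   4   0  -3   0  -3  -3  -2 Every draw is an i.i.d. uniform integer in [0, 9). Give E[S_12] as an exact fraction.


Outcome values over d=0..8: [0, 4, 4, 0, -3, 0, -3, -3, -2]
Σy = -3, Σy² = 63, M = 9
μ = -3/9 = -1/3,  σ² = 63/9 − (-1/3)² = 62/9
E[S_12] = -3 + 12·(-1/3) = -7

-7


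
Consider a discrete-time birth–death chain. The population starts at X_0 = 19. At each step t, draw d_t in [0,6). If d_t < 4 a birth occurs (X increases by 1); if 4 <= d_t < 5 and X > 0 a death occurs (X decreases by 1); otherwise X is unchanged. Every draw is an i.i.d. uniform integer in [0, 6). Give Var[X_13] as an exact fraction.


X can drop by at most 1 per step and X_0 = 19 > T = 13, so X_t >= 19 − t >= 6 > 0 for every t <= 13: the floor at 0 (the 'and X > 0' condition) never binds. Hence X_13 = X_0 + Σ_{t<13} Y_t with i.i.d. increments Y_t = y(d_t) ∈ {+1, −1, 0}.
Outcome values over d=0..5: [1, 1, 1, 1, -1, 0]
Σy = 3, Σy² = 5, M = 6
μ = 3/6 = 1/2,  σ² = 5/6 − (1/2)² = 7/12
Independent increments: Var[X_13] = 13·σ² = 13·(7/12) = 91/12

91/12


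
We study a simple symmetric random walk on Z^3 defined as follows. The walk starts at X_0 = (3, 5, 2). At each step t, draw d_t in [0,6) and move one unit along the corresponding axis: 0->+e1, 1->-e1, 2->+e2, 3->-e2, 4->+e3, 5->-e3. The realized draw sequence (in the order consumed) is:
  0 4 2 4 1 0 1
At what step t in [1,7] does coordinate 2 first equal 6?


3

t=0: X=(3, 5, 2), d=0 → +e1, X_1=(4, 5, 2)
t=1: X=(4, 5, 2), d=4 → +e3, X_2=(4, 5, 3)
t=2: X=(4, 5, 3), d=2 → +e2, X_3=(4, 6, 3)
t=3: X=(4, 6, 3), d=4 → +e3, X_4=(4, 6, 4)
t=4: X=(4, 6, 4), d=1 → -e1, X_5=(3, 6, 4)
t=5: X=(3, 6, 4), d=0 → +e1, X_6=(4, 6, 4)
t=6: X=(4, 6, 4), d=1 → -e1, X_7=(3, 6, 4)


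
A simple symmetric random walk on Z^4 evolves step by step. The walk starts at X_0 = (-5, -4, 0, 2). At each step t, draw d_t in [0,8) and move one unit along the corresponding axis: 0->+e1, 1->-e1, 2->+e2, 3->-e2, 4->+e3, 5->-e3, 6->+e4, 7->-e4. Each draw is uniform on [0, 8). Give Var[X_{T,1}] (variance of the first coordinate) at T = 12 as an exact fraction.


Outcome values over d=0..7: [1, -1, 0, 0, 0, 0, 0, 0]
Σy = 0, Σy² = 2, M = 8
μ = 0/8 = 0,  σ² = 2/8 − (0)² = 1/4
Independent increments: Var[X_12] = 12·σ² = 12·(1/4) = 3

3


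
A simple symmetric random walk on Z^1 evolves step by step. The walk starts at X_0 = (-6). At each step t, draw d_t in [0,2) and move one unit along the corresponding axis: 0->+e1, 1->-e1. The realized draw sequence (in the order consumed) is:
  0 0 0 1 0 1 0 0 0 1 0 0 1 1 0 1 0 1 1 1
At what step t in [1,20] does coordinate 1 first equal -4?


2

t=0: X=(-6), d=0 → +e1, X_1=(-5)
t=1: X=(-5), d=0 → +e1, X_2=(-4)
t=2: X=(-4), d=0 → +e1, X_3=(-3)
t=3: X=(-3), d=1 → -e1, X_4=(-4)
t=4: X=(-4), d=0 → +e1, X_5=(-3)
t=5: X=(-3), d=1 → -e1, X_6=(-4)
t=6: X=(-4), d=0 → +e1, X_7=(-3)
t=7: X=(-3), d=0 → +e1, X_8=(-2)
t=8: X=(-2), d=0 → +e1, X_9=(-1)
t=9: X=(-1), d=1 → -e1, X_10=(-2)
t=10: X=(-2), d=0 → +e1, X_11=(-1)
t=11: X=(-1), d=0 → +e1, X_12=(0)
t=12: X=(0), d=1 → -e1, X_13=(-1)
t=13: X=(-1), d=1 → -e1, X_14=(-2)
t=14: X=(-2), d=0 → +e1, X_15=(-1)
t=15: X=(-1), d=1 → -e1, X_16=(-2)
t=16: X=(-2), d=0 → +e1, X_17=(-1)
t=17: X=(-1), d=1 → -e1, X_18=(-2)
t=18: X=(-2), d=1 → -e1, X_19=(-3)
t=19: X=(-3), d=1 → -e1, X_20=(-4)


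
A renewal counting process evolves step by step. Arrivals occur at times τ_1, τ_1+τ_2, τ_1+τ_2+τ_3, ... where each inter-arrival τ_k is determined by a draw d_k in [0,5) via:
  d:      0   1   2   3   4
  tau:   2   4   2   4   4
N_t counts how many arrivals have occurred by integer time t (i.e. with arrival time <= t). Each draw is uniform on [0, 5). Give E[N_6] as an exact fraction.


Inter-arrival values over d=0..4: [2, 4, 2, 4, 4]
Each d has probability 1/5, so the pmf of τ is: f(2) = 2/5, f(4) = 3/5
Renewal equation for m(n) = E[N_n]: condition on τ_1 = k (if k <= n, one arrival plus a fresh copy on the remaining n−k steps): m(n) = F(n) + Σ_{k<=n} f(k)·m(n−k), where F(n) = P(τ <= n) and m(0) = 0
m(1) = F(1) = 0
m(2) = F(2) = 2/5
m(3) = F(3) = 2/5
m(4) = F(4) + f(2)·m(2) = 1 + 2/5·2/5 = 29/25
m(5) = F(5) + f(2)·m(3) = 1 + 2/5·2/5 = 29/25
m(6) = F(6) + f(2)·m(4) + f(4)·m(2) = 1 + 2/5·29/25 + 3/5·2/5 = 213/125
E[N_6] = m(6) = 213/125

213/125


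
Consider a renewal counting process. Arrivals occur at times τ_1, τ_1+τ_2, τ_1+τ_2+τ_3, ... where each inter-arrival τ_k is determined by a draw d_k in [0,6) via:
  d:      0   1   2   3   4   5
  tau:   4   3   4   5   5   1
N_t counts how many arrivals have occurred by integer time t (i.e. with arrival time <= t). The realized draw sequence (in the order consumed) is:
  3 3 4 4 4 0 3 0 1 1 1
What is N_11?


2

draw d_1=3: τ_1=5, arrival time A_1=5
draw d_2=3: τ_2=5, arrival time A_2=10
draw d_3=4: τ_3=5, arrival time A_3=15
draw d_4=4: τ_4=5, arrival time A_4=20
draw d_5=4: τ_5=5, arrival time A_5=25
draw d_6=0: τ_6=4, arrival time A_6=29
draw d_7=3: τ_7=5, arrival time A_7=34
draw d_8=0: τ_8=4, arrival time A_8=38
draw d_9=1: τ_9=3, arrival time A_9=41
draw d_10=1: τ_10=3, arrival time A_10=44
draw d_11=1: τ_11=3, arrival time A_11=47
N_t over t=0..11: 0:0 1:0 2:0 3:0 4:0 5:1 6:1 7:1 8:1 9:1 10:2 11:2


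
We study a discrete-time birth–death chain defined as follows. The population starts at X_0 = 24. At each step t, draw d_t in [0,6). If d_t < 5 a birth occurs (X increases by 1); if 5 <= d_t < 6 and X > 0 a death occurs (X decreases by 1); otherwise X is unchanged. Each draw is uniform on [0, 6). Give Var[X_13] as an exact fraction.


65/9

X can drop by at most 1 per step and X_0 = 24 > T = 13, so X_t >= 24 − t >= 11 > 0 for every t <= 13: the floor at 0 (the 'and X > 0' condition) never binds. Hence X_13 = X_0 + Σ_{t<13} Y_t with i.i.d. increments Y_t = y(d_t) ∈ {+1, −1, 0}.
Outcome values over d=0..5: [1, 1, 1, 1, 1, -1]
Σy = 4, Σy² = 6, M = 6
μ = 4/6 = 2/3,  σ² = 6/6 − (2/3)² = 5/9
Independent increments: Var[X_13] = 13·σ² = 13·(5/9) = 65/9


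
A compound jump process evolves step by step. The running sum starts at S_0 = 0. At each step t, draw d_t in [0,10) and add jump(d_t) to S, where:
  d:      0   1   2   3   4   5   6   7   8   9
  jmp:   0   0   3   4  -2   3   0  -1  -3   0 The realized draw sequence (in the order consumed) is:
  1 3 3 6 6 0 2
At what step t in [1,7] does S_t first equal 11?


t=0: S=0, d=1, jump=0, S_1=0
t=1: S=0, d=3, jump=4, S_2=4
t=2: S=4, d=3, jump=4, S_3=8
t=3: S=8, d=6, jump=0, S_4=8
t=4: S=8, d=6, jump=0, S_5=8
t=5: S=8, d=0, jump=0, S_6=8
t=6: S=8, d=2, jump=3, S_7=11

7


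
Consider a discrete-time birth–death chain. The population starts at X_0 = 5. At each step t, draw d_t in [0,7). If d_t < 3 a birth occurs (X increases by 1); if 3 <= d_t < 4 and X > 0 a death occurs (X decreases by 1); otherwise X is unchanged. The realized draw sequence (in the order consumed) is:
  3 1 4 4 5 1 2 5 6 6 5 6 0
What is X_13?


t=0: X=5, d=3 → death, X_1=4
t=1: X=4, d=1 → birth, X_2=5
t=2: X=5, d=4 → hold, X_3=5
t=3: X=5, d=4 → hold, X_4=5
t=4: X=5, d=5 → hold, X_5=5
t=5: X=5, d=1 → birth, X_6=6
t=6: X=6, d=2 → birth, X_7=7
t=7: X=7, d=5 → hold, X_8=7
t=8: X=7, d=6 → hold, X_9=7
t=9: X=7, d=6 → hold, X_10=7
t=10: X=7, d=5 → hold, X_11=7
t=11: X=7, d=6 → hold, X_12=7
t=12: X=7, d=0 → birth, X_13=8

8


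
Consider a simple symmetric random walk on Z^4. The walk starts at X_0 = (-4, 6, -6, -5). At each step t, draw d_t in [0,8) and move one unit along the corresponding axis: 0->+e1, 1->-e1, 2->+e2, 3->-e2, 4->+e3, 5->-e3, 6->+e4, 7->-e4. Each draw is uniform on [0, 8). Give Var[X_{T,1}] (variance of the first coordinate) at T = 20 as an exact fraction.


Outcome values over d=0..7: [1, -1, 0, 0, 0, 0, 0, 0]
Σy = 0, Σy² = 2, M = 8
μ = 0/8 = 0,  σ² = 2/8 − (0)² = 1/4
Independent increments: Var[X_20] = 20·σ² = 20·(1/4) = 5

5


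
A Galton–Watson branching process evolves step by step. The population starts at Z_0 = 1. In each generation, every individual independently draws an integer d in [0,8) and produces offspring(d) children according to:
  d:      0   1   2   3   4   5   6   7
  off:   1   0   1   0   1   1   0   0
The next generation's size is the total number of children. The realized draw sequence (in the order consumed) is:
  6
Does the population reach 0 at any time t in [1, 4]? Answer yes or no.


gen 0: Z_0=1, draws=[6], offspring=[0], Z_1=0
gen 1: Z_1=0, draws=[], offspring=[], Z_2=0
gen 2: Z_2=0, draws=[], offspring=[], Z_3=0
gen 3: Z_3=0, draws=[], offspring=[], Z_4=0

yes


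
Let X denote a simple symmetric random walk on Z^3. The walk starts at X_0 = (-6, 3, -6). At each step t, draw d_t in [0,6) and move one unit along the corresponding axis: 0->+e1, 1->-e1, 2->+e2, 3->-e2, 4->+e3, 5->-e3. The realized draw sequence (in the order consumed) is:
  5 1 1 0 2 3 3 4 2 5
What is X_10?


(-7, 3, -7)

t=0: X=(-6, 3, -6), d=5 → -e3, X_1=(-6, 3, -7)
t=1: X=(-6, 3, -7), d=1 → -e1, X_2=(-7, 3, -7)
t=2: X=(-7, 3, -7), d=1 → -e1, X_3=(-8, 3, -7)
t=3: X=(-8, 3, -7), d=0 → +e1, X_4=(-7, 3, -7)
t=4: X=(-7, 3, -7), d=2 → +e2, X_5=(-7, 4, -7)
t=5: X=(-7, 4, -7), d=3 → -e2, X_6=(-7, 3, -7)
t=6: X=(-7, 3, -7), d=3 → -e2, X_7=(-7, 2, -7)
t=7: X=(-7, 2, -7), d=4 → +e3, X_8=(-7, 2, -6)
t=8: X=(-7, 2, -6), d=2 → +e2, X_9=(-7, 3, -6)
t=9: X=(-7, 3, -6), d=5 → -e3, X_10=(-7, 3, -7)


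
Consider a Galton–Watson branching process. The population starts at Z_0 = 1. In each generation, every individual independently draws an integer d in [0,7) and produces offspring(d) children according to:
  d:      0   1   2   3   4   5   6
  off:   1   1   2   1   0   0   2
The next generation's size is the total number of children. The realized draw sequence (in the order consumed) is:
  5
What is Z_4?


gen 0: Z_0=1, draws=[5], offspring=[0], Z_1=0
gen 1: Z_1=0, draws=[], offspring=[], Z_2=0
gen 2: Z_2=0, draws=[], offspring=[], Z_3=0
gen 3: Z_3=0, draws=[], offspring=[], Z_4=0

0


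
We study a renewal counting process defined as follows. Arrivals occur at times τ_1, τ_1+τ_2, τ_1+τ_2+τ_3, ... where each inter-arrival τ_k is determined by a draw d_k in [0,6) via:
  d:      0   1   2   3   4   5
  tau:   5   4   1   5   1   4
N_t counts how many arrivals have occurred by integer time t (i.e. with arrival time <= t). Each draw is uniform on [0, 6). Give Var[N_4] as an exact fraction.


Inter-arrival values over d=0..5: [5, 4, 1, 5, 1, 4]
Each d has probability 1/6, so the pmf of τ is: f(1) = 1/3, f(4) = 1/3, f(5) = 1/3
Let p_n(j) = P(N_n = j), with p_0 = [1]. Condition on τ_1: p_n(0) = P(τ > n), and for j >= 1, p_n(j) = Σ_{k<=n} f(k)·p_{n−k}(j−1)
p_1 = [2/3, 1/3]  (j = 0..1)
p_2 = [2/3, 2/9, 1/9]  (j = 0..2)
p_3 = [2/3, 2/9, 2/27, 1/27]  (j = 0..3)
p_4 = [1/3, 5/9, 2/27, 2/81, 1/81]  (j = 0..4)
E[N_4] = Σ j·p_4(j) = 67/81;  E[N_4²] = Σ j²·p_4(j) = 103/81
Var[N_4] = 103/81 − (67/81)² = 3854/6561

3854/6561


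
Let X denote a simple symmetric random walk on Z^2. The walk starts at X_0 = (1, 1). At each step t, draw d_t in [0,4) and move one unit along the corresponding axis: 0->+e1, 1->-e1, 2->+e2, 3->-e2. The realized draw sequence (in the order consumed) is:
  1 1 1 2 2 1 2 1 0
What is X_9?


(-3, 4)

t=0: X=(1, 1), d=1 → -e1, X_1=(0, 1)
t=1: X=(0, 1), d=1 → -e1, X_2=(-1, 1)
t=2: X=(-1, 1), d=1 → -e1, X_3=(-2, 1)
t=3: X=(-2, 1), d=2 → +e2, X_4=(-2, 2)
t=4: X=(-2, 2), d=2 → +e2, X_5=(-2, 3)
t=5: X=(-2, 3), d=1 → -e1, X_6=(-3, 3)
t=6: X=(-3, 3), d=2 → +e2, X_7=(-3, 4)
t=7: X=(-3, 4), d=1 → -e1, X_8=(-4, 4)
t=8: X=(-4, 4), d=0 → +e1, X_9=(-3, 4)


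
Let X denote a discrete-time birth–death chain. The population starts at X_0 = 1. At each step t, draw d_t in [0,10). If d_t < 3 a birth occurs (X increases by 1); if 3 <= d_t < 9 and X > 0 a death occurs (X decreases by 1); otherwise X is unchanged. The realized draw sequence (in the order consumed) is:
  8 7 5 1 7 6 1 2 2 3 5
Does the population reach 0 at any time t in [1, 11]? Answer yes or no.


yes

t=0: X=1, d=8 → death, X_1=0
t=1: X=0, d=7 → hold, X_2=0
t=2: X=0, d=5 → hold, X_3=0
t=3: X=0, d=1 → birth, X_4=1
t=4: X=1, d=7 → death, X_5=0
t=5: X=0, d=6 → hold, X_6=0
t=6: X=0, d=1 → birth, X_7=1
t=7: X=1, d=2 → birth, X_8=2
t=8: X=2, d=2 → birth, X_9=3
t=9: X=3, d=3 → death, X_10=2
t=10: X=2, d=5 → death, X_11=1


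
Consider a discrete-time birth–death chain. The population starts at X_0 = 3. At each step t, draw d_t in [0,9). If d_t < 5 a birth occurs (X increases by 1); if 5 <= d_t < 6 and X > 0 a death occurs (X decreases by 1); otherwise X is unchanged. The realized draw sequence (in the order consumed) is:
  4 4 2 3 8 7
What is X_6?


t=0: X=3, d=4 → birth, X_1=4
t=1: X=4, d=4 → birth, X_2=5
t=2: X=5, d=2 → birth, X_3=6
t=3: X=6, d=3 → birth, X_4=7
t=4: X=7, d=8 → hold, X_5=7
t=5: X=7, d=7 → hold, X_6=7

7


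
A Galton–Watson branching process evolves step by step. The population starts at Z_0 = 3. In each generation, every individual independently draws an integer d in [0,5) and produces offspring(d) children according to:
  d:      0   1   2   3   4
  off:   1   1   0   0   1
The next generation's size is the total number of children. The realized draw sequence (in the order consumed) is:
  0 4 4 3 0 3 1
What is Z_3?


1

gen 0: Z_0=3, draws=[0, 4, 4], offspring=[1, 1, 1], Z_1=3
gen 1: Z_1=3, draws=[3, 0, 3], offspring=[0, 1, 0], Z_2=1
gen 2: Z_2=1, draws=[1], offspring=[1], Z_3=1


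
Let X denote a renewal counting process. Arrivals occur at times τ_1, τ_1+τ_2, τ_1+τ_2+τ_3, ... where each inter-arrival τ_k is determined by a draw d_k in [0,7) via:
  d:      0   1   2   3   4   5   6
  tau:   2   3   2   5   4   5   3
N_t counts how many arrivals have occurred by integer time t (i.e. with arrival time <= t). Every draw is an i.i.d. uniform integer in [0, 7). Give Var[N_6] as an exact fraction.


Inter-arrival values over d=0..6: [2, 3, 2, 5, 4, 5, 3]
Each d has probability 1/7, so the pmf of τ is: f(2) = 2/7, f(3) = 2/7, f(4) = 1/7, f(5) = 2/7
Let p_n(j) = P(N_n = j), with p_0 = [1]. Condition on τ_1: p_n(0) = P(τ > n), and for j >= 1, p_n(j) = Σ_{k<=n} f(k)·p_{n−k}(j−1)
p_1 = [1]  (j = 0)
p_2 = [5/7, 2/7]  (j = 0..1)
p_3 = [3/7, 4/7]  (j = 0..1)
p_4 = [2/7, 31/49, 4/49]  (j = 0..2)
p_5 = [0, 37/49, 12/49]  (j = 0..2)
p_6 = [0, 29/49, 132/343, 8/343]  (j = 0..3)
E[N_6] = Σ j·p_6(j) = 491/343;  E[N_6²] = Σ j²·p_6(j) = 803/343
Var[N_6] = 803/343 − (491/343)² = 34348/117649

34348/117649


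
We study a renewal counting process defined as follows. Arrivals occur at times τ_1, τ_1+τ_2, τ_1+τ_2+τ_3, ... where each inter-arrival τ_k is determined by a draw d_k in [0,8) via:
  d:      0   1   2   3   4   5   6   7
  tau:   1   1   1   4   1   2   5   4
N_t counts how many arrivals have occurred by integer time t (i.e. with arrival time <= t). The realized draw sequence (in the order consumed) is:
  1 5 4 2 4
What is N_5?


4

draw d_1=1: τ_1=1, arrival time A_1=1
draw d_2=5: τ_2=2, arrival time A_2=3
draw d_3=4: τ_3=1, arrival time A_3=4
draw d_4=2: τ_4=1, arrival time A_4=5
draw d_5=4: τ_5=1, arrival time A_5=6
N_t over t=0..5: 0:0 1:1 2:1 3:2 4:3 5:4


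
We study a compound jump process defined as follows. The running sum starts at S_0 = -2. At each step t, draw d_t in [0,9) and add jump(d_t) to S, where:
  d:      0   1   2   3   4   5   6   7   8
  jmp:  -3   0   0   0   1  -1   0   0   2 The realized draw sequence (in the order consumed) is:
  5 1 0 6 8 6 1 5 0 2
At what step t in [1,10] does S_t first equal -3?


t=0: S=-2, d=5, jump=-1, S_1=-3
t=1: S=-3, d=1, jump=0, S_2=-3
t=2: S=-3, d=0, jump=-3, S_3=-6
t=3: S=-6, d=6, jump=0, S_4=-6
t=4: S=-6, d=8, jump=2, S_5=-4
t=5: S=-4, d=6, jump=0, S_6=-4
t=6: S=-4, d=1, jump=0, S_7=-4
t=7: S=-4, d=5, jump=-1, S_8=-5
t=8: S=-5, d=0, jump=-3, S_9=-8
t=9: S=-8, d=2, jump=0, S_10=-8

1


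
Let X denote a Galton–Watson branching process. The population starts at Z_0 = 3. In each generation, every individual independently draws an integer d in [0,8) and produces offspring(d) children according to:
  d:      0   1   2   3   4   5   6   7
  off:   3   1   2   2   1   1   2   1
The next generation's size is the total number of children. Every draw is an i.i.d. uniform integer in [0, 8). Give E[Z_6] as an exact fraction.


14480427/262144

Outcome values over d=0..7: [3, 1, 2, 2, 1, 1, 2, 1]
Σy = 13, Σy² = 25, M = 8
μ = 13/8 = 13/8,  σ² = 25/8 − (13/8)² = 31/64
E[Z_0] = 3
E[Z_1] = 13/8·E[Z_0] = 39/8
E[Z_2] = 13/8·E[Z_1] = 507/64
E[Z_3] = 13/8·E[Z_2] = 6591/512
E[Z_4] = 13/8·E[Z_3] = 85683/4096
E[Z_5] = 13/8·E[Z_4] = 1113879/32768
E[Z_6] = 13/8·E[Z_5] = 14480427/262144


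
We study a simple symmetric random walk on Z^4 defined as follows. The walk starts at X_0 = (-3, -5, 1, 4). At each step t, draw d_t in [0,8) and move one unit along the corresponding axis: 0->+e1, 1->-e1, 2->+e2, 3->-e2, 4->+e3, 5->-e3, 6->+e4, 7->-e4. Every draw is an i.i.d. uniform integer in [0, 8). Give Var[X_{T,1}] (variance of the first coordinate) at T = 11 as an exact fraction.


11/4

Outcome values over d=0..7: [1, -1, 0, 0, 0, 0, 0, 0]
Σy = 0, Σy² = 2, M = 8
μ = 0/8 = 0,  σ² = 2/8 − (0)² = 1/4
Independent increments: Var[X_11] = 11·σ² = 11·(1/4) = 11/4


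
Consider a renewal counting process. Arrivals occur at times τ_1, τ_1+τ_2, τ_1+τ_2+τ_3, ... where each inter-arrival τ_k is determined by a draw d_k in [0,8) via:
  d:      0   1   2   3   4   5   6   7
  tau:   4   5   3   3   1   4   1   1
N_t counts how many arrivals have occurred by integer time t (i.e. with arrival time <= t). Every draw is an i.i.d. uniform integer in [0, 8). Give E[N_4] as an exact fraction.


5225/4096

Inter-arrival values over d=0..7: [4, 5, 3, 3, 1, 4, 1, 1]
Each d has probability 1/8, so the pmf of τ is: f(1) = 3/8, f(3) = 1/4, f(4) = 1/4, f(5) = 1/8
Renewal equation for m(n) = E[N_n]: condition on τ_1 = k (if k <= n, one arrival plus a fresh copy on the remaining n−k steps): m(n) = F(n) + Σ_{k<=n} f(k)·m(n−k), where F(n) = P(τ <= n) and m(0) = 0
m(1) = F(1) = 3/8
m(2) = F(2) + f(1)·m(1) = 3/8 + 3/8·3/8 = 33/64
m(3) = F(3) + f(1)·m(2) = 5/8 + 3/8·33/64 = 419/512
m(4) = F(4) + f(1)·m(3) + f(3)·m(1) = 7/8 + 3/8·419/512 + 1/4·3/8 = 5225/4096
E[N_4] = m(4) = 5225/4096


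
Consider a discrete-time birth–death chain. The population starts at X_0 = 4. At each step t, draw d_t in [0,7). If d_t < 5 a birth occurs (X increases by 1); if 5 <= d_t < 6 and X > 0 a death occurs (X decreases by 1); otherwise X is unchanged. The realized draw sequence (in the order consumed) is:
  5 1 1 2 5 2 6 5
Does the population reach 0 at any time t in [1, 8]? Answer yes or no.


no

t=0: X=4, d=5 → death, X_1=3
t=1: X=3, d=1 → birth, X_2=4
t=2: X=4, d=1 → birth, X_3=5
t=3: X=5, d=2 → birth, X_4=6
t=4: X=6, d=5 → death, X_5=5
t=5: X=5, d=2 → birth, X_6=6
t=6: X=6, d=6 → hold, X_7=6
t=7: X=6, d=5 → death, X_8=5


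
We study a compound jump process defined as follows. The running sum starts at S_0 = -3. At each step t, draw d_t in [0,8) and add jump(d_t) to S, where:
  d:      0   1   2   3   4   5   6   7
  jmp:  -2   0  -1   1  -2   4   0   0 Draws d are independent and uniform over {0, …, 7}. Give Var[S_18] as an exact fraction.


117/2

Outcome values over d=0..7: [-2, 0, -1, 1, -2, 4, 0, 0]
Σy = 0, Σy² = 26, M = 8
μ = 0/8 = 0,  σ² = 26/8 − (0)² = 13/4
Independent increments: Var[S_18] = 18·σ² = 18·(13/4) = 117/2


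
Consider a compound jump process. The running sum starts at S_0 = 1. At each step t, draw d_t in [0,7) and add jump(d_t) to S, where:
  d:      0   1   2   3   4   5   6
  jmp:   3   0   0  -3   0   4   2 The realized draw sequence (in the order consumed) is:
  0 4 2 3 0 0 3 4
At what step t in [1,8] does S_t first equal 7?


6

t=0: S=1, d=0, jump=3, S_1=4
t=1: S=4, d=4, jump=0, S_2=4
t=2: S=4, d=2, jump=0, S_3=4
t=3: S=4, d=3, jump=-3, S_4=1
t=4: S=1, d=0, jump=3, S_5=4
t=5: S=4, d=0, jump=3, S_6=7
t=6: S=7, d=3, jump=-3, S_7=4
t=7: S=4, d=4, jump=0, S_8=4


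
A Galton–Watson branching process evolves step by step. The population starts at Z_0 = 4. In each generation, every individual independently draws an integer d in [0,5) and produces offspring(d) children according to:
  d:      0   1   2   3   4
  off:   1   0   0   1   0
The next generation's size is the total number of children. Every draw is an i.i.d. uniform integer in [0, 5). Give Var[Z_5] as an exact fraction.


Outcome values over d=0..4: [1, 0, 0, 1, 0]
Σy = 2, Σy² = 2, M = 5
μ = 2/5 = 2/5,  σ² = 2/5 − (2/5)² = 6/25
V_0 = 0, E_0 = 4
V_1 = 6/25·E_0 + (2/5)²·V_0 = 24/25;  E_1 = 8/5
V_2 = 6/25·E_1 + (2/5)²·V_1 = 336/625;  E_2 = 16/25
V_3 = 6/25·E_2 + (2/5)²·V_2 = 3744/15625;  E_3 = 32/125
V_4 = 6/25·E_3 + (2/5)²·V_3 = 38976/390625;  E_4 = 64/625
V_5 = 6/25·E_4 + (2/5)²·V_4 = 395904/9765625;  E_5 = 128/3125

395904/9765625


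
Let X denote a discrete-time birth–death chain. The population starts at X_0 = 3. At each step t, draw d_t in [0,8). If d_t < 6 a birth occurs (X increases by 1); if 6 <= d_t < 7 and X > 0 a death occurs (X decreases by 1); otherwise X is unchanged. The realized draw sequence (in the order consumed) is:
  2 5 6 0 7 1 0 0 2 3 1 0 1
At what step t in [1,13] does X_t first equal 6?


6

t=0: X=3, d=2 → birth, X_1=4
t=1: X=4, d=5 → birth, X_2=5
t=2: X=5, d=6 → death, X_3=4
t=3: X=4, d=0 → birth, X_4=5
t=4: X=5, d=7 → hold, X_5=5
t=5: X=5, d=1 → birth, X_6=6
t=6: X=6, d=0 → birth, X_7=7
t=7: X=7, d=0 → birth, X_8=8
t=8: X=8, d=2 → birth, X_9=9
t=9: X=9, d=3 → birth, X_10=10
t=10: X=10, d=1 → birth, X_11=11
t=11: X=11, d=0 → birth, X_12=12
t=12: X=12, d=1 → birth, X_13=13


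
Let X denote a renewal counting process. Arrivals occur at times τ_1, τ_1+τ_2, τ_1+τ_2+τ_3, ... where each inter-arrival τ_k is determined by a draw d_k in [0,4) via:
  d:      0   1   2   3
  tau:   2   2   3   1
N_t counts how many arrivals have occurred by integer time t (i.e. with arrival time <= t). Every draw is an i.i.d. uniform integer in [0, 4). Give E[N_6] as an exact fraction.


Inter-arrival values over d=0..3: [2, 2, 3, 1]
Each d has probability 1/4, so the pmf of τ is: f(1) = 1/4, f(2) = 1/2, f(3) = 1/4
Renewal equation for m(n) = E[N_n]: condition on τ_1 = k (if k <= n, one arrival plus a fresh copy on the remaining n−k steps): m(n) = F(n) + Σ_{k<=n} f(k)·m(n−k), where F(n) = P(τ <= n) and m(0) = 0
m(1) = F(1) = 1/4
m(2) = F(2) + f(1)·m(1) = 3/4 + 1/4·1/4 = 13/16
m(3) = F(3) + f(1)·m(2) + f(2)·m(1) = 1 + 1/4·13/16 + 1/2·1/4 = 85/64
m(4) = F(4) + f(1)·m(3) + f(2)·m(2) + f(3)·m(1) = 1 + 1/4·85/64 + 1/2·13/16 + 1/4·1/4 = 461/256
m(5) = F(5) + f(1)·m(4) + f(2)·m(3) + f(3)·m(2) = 1 + 1/4·461/256 + 1/2·85/64 + 1/4·13/16 = 2373/1024
m(6) = F(6) + f(1)·m(5) + f(2)·m(4) + f(3)·m(3) = 1 + 1/4·2373/1024 + 1/2·461/256 + 1/4·85/64 = 11517/4096
E[N_6] = m(6) = 11517/4096

11517/4096
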